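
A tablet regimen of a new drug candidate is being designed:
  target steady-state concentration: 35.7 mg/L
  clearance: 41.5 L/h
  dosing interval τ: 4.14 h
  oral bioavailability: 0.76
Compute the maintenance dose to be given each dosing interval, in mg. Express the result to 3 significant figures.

8070 mg

At steady state, F × (Dose/τ) = Css × CL.
Dose = Css × CL × τ / F = 35.7 × 41.50 × 4.14 / 0.76 = 8071 mg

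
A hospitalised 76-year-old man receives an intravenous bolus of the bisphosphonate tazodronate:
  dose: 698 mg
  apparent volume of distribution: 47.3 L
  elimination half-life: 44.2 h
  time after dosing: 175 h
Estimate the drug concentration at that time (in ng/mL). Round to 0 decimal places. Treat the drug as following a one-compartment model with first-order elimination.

C₀ = Dose / Vd = 698.0 / 47.3 = 14.76 mg/L
k = ln2 / t½ = 0.693147 / 44.2 = 0.01568 h⁻¹
C = C₀ · e^(−k·t) = 14.76 × e^(−0.01568 × 175)
  = 14.76 × 0.06431 = 0.9492 mg/L
Convert: 0.9492 mg/L × 1000 = 949.2 ng/mL

949 ng/mL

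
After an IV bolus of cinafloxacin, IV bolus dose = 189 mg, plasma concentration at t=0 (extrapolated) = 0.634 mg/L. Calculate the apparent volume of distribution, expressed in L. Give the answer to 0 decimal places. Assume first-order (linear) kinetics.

Vd = Dose / C₀ = 189.0 / 0.634 = 298.1 L

298 L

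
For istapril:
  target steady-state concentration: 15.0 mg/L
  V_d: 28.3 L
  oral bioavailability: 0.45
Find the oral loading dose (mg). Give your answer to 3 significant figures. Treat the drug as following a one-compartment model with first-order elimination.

943 mg

LD = Css × Vd / F = 15.0 × 28.3 / 0.45 = 943.3 mg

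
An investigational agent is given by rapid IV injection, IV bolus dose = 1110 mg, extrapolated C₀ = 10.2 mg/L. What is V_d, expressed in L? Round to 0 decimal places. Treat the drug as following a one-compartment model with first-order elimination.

109 L

Vd = Dose / C₀ = 1110 / 10.2 = 108.8 L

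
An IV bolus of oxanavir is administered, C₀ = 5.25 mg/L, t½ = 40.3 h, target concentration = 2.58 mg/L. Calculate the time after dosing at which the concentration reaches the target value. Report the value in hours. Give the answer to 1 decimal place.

41.3 h

k = ln2 / t½ = 0.693147 / 40.3 = 0.01720 h⁻¹
t = ln(C₀ / C) / k = ln(5.250 / 2.58) / 0.01720
  = ln(2.035) / 0.01720 = 0.7105 / 0.01720 = 41.31 h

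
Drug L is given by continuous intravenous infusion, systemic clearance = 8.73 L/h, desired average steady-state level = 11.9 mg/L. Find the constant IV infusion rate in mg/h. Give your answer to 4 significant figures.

103.9 mg/h

At steady state, infusion rate R₀ = Css × CL = 11.9 × 8.730 = 103.9 mg/h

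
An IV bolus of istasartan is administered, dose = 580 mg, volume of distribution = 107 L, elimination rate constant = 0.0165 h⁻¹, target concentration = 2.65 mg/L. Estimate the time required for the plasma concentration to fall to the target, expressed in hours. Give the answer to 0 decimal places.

43 h

C₀ = Dose / Vd = 580.0 / 107 = 5.421 mg/L
t = ln(C₀ / C) / k = ln(5.421 / 2.65) / 0.01650
  = ln(2.046) / 0.01650 = 0.7159 / 0.01650 = 43.39 h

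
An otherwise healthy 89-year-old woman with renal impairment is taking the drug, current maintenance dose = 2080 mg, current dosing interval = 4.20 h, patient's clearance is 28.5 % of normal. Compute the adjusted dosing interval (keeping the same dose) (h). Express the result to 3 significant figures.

To keep the same average steady-state level, dosing rate must scale with clearance.
CL ratio = 28.5 / 100 = 0.2850
New interval (same dose) = 4.20 / 0.2850 = 14.74 h

14.7 h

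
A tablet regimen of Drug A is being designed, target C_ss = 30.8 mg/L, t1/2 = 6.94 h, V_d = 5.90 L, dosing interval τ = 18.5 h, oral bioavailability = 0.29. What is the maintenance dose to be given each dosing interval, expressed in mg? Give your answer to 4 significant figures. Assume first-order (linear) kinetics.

k = ln2 / t½ = 0.693147 / 6.94 = 0.09988 h⁻¹
CL = k × Vd = 0.09988 × 5.90 = 0.5893 L/h
At steady state, F × (Dose/τ) = Css × CL.
Dose = Css × CL × τ / F = 30.8 × 0.5893 × 18.5 / 0.29 = 1158 mg

1158 mg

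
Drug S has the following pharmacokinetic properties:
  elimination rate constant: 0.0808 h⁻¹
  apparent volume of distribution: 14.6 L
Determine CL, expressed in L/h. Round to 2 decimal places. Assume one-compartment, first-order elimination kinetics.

CL = k × Vd = 0.0808 × 14.6 = 1.180 L/h

1.18 L/h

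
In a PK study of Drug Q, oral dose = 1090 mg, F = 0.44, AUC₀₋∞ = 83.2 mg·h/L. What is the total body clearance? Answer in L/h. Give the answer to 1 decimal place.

5.8 L/h

CL = F·Dose / AUC = 0.44 × 1090 / 83.2 = 5.764 L/h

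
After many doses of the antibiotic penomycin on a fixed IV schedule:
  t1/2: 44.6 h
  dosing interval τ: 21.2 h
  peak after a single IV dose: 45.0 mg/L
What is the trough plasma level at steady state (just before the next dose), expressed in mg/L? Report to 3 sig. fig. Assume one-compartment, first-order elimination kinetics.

115 mg/L

k = ln2 / t½ = 0.693147 / 44.6 = 0.01554 h⁻¹
e^(−kτ) = e^(−0.01554 × 21.2) = 0.7193
Accumulation ratio R = 1 / (1 − e^(−kτ)) = 1 / (1 − 0.7193) = 3.563
Steady-state trough = C₀ × R × e^(−kτ) = 45.0 × 3.563 × 0.7193 = 115.3 mg/L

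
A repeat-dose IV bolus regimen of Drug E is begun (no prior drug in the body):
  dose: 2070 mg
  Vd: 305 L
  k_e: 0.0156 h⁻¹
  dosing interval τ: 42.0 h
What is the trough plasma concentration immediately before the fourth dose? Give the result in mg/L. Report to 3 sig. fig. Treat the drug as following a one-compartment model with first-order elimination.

C₀ per dose = Dose / Vd = 2070 / 305 = 6.787 mg/L
Fraction remaining after one interval: r = e^(−kτ) = e^(−0.01560 × 42.0) = 0.5193
Before dose 4, 3 doses have been given (aged 1τ, 2τ, 3τ).
C_trough = C₀ × (r + r² + … + r^3) = C₀ × r(1−r^3)/(1−r)
        = 6.787 × 0.5193 × (1 − 0.1400) / (1 − 0.5193) = 6.306 mg/L

6.31 mg/L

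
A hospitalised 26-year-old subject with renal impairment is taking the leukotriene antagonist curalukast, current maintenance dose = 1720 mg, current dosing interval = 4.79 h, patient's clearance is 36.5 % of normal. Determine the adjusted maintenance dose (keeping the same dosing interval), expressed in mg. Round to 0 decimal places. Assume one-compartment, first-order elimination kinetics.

628 mg

To keep the same average steady-state level, dosing rate must scale with clearance.
CL ratio = 36.5 / 100 = 0.3650
New dose (same interval) = 1720 × 0.3650 = 627.8 mg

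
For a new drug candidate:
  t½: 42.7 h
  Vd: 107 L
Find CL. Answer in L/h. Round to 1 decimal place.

1.7 L/h

k = ln2 / t½ = 0.693147 / 42.7 = 0.01623 h⁻¹
CL = k × Vd = 0.01623 × 107 = 1.737 L/h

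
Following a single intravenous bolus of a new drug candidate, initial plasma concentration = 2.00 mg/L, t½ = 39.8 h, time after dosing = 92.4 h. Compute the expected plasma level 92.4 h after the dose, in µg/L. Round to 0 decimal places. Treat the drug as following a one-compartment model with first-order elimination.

400 µg/L

k = ln2 / t½ = 0.693147 / 39.8 = 0.01742 h⁻¹
C = C₀ · e^(−k·t) = 2.000 × e^(−0.01742 × 92.4)
  = 2.000 × 0.2000 = 0.4000 mg/L
Convert: 0.4000 mg/L × 1000 = 400.0 µg/L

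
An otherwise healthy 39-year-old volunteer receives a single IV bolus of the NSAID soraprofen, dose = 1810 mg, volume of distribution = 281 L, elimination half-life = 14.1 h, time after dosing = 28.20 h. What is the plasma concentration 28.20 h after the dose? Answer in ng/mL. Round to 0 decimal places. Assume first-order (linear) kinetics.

1610 ng/mL

C₀ = Dose / Vd = 1810 / 281 = 6.441 mg/L
k = ln2 / t½ = 0.693147 / 14.1 = 0.04916 h⁻¹
t / t½ = 28.20 / 14.1 = 2 half-lives
C = C₀ × (1/2)^2 = 6.441 × 0.2500 = 1.610 mg/L
Convert: 1.610 mg/L × 1000 = 1610 ng/mL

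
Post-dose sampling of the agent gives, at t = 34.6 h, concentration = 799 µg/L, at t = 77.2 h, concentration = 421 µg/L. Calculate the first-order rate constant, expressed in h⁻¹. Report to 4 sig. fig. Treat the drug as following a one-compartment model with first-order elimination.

0.01504 h⁻¹

k = ln(C₁/C₂) / (t₂ − t₁) = ln(799/421) / (77.2 − 34.6)
  = 0.6407 / 42.60 = 0.01504 h⁻¹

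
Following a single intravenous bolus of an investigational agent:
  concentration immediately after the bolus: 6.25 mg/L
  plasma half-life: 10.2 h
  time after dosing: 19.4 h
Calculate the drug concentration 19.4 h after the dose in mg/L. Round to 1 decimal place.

1.7 mg/L

k = ln2 / t½ = 0.693147 / 10.2 = 0.06796 h⁻¹
C = C₀ · e^(−k·t) = 6.250 × e^(−0.06796 × 19.4)
  = 6.250 × 0.2676 = 1.673 mg/L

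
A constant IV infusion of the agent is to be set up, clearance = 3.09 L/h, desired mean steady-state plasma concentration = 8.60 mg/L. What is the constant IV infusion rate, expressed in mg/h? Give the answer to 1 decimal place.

At steady state, infusion rate R₀ = Css × CL = 8.60 × 3.090 = 26.57 mg/h

26.6 mg/h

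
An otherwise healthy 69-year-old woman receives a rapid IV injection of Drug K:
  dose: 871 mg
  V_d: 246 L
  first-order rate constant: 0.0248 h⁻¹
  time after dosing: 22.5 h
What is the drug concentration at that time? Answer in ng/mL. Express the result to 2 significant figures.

C₀ = Dose / Vd = 871.0 / 246 = 3.541 mg/L
C = C₀ · e^(−k·t) = 3.541 × e^(−0.02480 × 22.5)
  = 3.541 × 0.5724 = 2.027 mg/L
Convert: 2.027 mg/L × 1000 = 2027 ng/mL

2000 ng/mL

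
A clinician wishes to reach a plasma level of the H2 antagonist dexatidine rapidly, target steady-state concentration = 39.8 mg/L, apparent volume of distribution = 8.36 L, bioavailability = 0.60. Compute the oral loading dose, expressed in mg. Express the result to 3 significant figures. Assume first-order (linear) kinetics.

LD = Css × Vd / F = 39.8 × 8.36 / 0.60 = 554.5 mg

555 mg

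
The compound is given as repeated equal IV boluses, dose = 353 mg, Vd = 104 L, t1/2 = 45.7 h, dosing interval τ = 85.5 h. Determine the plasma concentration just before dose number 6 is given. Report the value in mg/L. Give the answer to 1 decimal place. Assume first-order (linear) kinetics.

C₀ per dose = Dose / Vd = 353 / 104 = 3.394 mg/L
k = ln2 / t½ = 0.693147 / 45.7 = 0.01517 h⁻¹
Fraction remaining after one interval: r = e^(−kτ) = e^(−0.01517 × 85.5) = 0.2733
Before dose 6, 5 doses have been given (aged 1τ, 2τ, 3τ, 4τ, 5τ).
C_trough = C₀ × (r + r² + … + r^5) = C₀ × r(1−r^5)/(1−r)
        = 3.394 × 0.2733 × (1 − 0.001525) / (1 − 0.2733) = 1.274 mg/L

1.3 mg/L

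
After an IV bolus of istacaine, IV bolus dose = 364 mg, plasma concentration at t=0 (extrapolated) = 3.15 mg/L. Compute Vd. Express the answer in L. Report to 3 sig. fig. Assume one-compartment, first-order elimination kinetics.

116 L

Vd = Dose / C₀ = 364.0 / 3.15 = 115.6 L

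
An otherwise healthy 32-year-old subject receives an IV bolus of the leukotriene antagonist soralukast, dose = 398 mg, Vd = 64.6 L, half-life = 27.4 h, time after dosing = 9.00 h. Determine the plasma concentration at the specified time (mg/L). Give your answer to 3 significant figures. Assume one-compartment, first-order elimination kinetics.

4.91 mg/L

C₀ = Dose / Vd = 398.0 / 64.6 = 6.161 mg/L
k = ln2 / t½ = 0.693147 / 27.4 = 0.02530 h⁻¹
C = C₀ · e^(−k·t) = 6.161 × e^(−0.02530 × 9.00)
  = 6.161 × 0.7964 = 4.907 mg/L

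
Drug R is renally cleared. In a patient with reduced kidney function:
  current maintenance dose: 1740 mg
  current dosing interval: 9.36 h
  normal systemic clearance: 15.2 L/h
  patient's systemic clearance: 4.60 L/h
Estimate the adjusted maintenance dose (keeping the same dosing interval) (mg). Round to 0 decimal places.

To keep the same average steady-state level, dosing rate must scale with clearance.
CL ratio = 4.60 / 15.2 = 0.3026
New dose (same interval) = 1740 × 0.3026 = 526.5 mg

527 mg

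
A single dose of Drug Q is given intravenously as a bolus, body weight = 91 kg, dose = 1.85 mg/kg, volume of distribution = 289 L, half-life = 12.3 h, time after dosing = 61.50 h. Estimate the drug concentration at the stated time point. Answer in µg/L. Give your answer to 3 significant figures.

18.2 µg/L

Total dose = 1.85 × 91 = 168.4 mg
C₀ = Dose / Vd = 168.4 / 289 = 0.5827 mg/L
k = ln2 / t½ = 0.693147 / 12.3 = 0.05635 h⁻¹
t / t½ = 61.50 / 12.3 = 5 half-lives
C = C₀ × (1/2)^5 = 0.5827 × 0.03125 = 0.01821 mg/L
Convert: 0.01821 mg/L × 1000 = 18.21 µg/L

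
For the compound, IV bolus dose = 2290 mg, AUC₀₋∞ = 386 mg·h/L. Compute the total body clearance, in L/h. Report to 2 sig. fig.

5.9 L/h

CL = Dose / AUC = 2290 / 386 = 5.933 L/h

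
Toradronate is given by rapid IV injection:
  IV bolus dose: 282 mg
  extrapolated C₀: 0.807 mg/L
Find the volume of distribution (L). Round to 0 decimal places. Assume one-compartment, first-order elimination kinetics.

349 L

Vd = Dose / C₀ = 282.0 / 0.807 = 349.4 L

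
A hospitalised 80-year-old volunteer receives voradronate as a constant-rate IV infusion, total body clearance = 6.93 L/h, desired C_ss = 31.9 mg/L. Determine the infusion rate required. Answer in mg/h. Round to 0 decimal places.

221 mg/h

At steady state, infusion rate R₀ = Css × CL = 31.9 × 6.930 = 221.1 mg/h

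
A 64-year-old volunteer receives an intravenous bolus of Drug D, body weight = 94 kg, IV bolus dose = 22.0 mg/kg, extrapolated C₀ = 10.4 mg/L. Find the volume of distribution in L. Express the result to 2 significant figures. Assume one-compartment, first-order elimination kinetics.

200 L

Dose = 22.0 × 94 = 2068 mg
Vd = Dose / C₀ = 2068 / 10.4 = 198.8 L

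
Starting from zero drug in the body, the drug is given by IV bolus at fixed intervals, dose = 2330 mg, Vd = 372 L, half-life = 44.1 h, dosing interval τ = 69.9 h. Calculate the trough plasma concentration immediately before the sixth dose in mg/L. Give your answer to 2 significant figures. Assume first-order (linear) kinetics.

3.1 mg/L

C₀ per dose = Dose / Vd = 2330 / 372 = 6.263 mg/L
k = ln2 / t½ = 0.693147 / 44.1 = 0.01572 h⁻¹
Fraction remaining after one interval: r = e^(−kτ) = e^(−0.01572 × 69.9) = 0.3333
Before dose 6, 5 doses have been given (aged 1τ, 2τ, 3τ, 4τ, 5τ).
C_trough = C₀ × (r + r² + … + r^5) = C₀ × r(1−r^5)/(1−r)
        = 6.263 × 0.3333 × (1 − 0.004113) / (1 − 0.3333) = 3.118 mg/L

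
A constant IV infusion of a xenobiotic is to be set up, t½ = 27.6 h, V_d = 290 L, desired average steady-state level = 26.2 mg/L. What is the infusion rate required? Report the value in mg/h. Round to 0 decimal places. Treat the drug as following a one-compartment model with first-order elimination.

191 mg/h

k = ln2 / t½ = 0.693147 / 27.6 = 0.02511 h⁻¹
CL = k × Vd = 0.02511 × 290 = 7.282 L/h
At steady state, infusion rate R₀ = Css × CL = 26.2 × 7.282 = 190.8 mg/h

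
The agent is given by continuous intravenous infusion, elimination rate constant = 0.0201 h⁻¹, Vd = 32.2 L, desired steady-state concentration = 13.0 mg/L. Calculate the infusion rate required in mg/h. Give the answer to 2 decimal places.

8.41 mg/h

CL = k × Vd = 0.02010 × 32.2 = 0.6472 L/h
At steady state, infusion rate R₀ = Css × CL = 13.0 × 0.6472 = 8.414 mg/h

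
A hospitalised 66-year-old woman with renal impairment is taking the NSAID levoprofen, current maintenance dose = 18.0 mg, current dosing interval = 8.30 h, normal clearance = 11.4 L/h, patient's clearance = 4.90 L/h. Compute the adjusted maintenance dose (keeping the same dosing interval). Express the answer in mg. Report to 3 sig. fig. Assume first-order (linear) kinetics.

7.74 mg

To keep the same average steady-state level, dosing rate must scale with clearance.
CL ratio = 4.90 / 11.4 = 0.4298
New dose (same interval) = 18.0 × 0.4298 = 7.736 mg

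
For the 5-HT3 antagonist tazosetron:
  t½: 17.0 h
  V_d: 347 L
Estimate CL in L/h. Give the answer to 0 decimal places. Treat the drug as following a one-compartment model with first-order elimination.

k = ln2 / t½ = 0.693147 / 17.0 = 0.04077 h⁻¹
CL = k × Vd = 0.04077 × 347 = 14.15 L/h

14 L/h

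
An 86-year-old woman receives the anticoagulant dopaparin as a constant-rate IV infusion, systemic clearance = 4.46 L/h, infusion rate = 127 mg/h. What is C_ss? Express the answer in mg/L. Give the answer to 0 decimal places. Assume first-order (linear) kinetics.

At steady state Css = R₀ / CL = 127 / 4.460 = 28.48 mg/L

28 mg/L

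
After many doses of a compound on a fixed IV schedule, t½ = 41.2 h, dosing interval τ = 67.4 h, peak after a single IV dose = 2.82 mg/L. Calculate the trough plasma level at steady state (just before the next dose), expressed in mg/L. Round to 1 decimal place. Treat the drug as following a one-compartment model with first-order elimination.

k = ln2 / t½ = 0.693147 / 41.2 = 0.01682 h⁻¹
e^(−kτ) = e^(−0.01682 × 67.4) = 0.3219
Accumulation ratio R = 1 / (1 − e^(−kτ)) = 1 / (1 − 0.3219) = 1.475
Steady-state trough = C₀ × R × e^(−kτ) = 2.82 × 1.475 × 0.3219 = 1.339 mg/L

1.3 mg/L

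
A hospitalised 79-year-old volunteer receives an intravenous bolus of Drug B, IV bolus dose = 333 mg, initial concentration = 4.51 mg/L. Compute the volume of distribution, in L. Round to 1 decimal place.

73.8 L

Vd = Dose / C₀ = 333.0 / 4.51 = 73.84 L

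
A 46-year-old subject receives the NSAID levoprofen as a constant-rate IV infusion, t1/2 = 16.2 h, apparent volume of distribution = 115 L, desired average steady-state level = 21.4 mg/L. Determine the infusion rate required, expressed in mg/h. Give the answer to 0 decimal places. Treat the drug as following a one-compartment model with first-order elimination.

105 mg/h

k = ln2 / t½ = 0.693147 / 16.2 = 0.04279 h⁻¹
CL = k × Vd = 0.04279 × 115 = 4.921 L/h
At steady state, infusion rate R₀ = Css × CL = 21.4 × 4.921 = 105.3 mg/h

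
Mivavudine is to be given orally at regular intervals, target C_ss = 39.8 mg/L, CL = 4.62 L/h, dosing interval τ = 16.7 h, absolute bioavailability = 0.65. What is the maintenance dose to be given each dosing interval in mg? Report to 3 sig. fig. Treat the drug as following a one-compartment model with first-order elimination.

4720 mg

At steady state, F × (Dose/τ) = Css × CL.
Dose = Css × CL × τ / F = 39.8 × 4.620 × 16.7 / 0.65 = 4724 mg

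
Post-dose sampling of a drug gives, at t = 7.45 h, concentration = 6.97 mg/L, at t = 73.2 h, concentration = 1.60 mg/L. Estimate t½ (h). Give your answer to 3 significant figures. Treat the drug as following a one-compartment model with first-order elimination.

31.0 h

k = ln(C₁/C₂) / (t₂ − t₁) = ln(6.97/1.60) / (73.2 − 7.45)
  = 1.472 / 65.75 = 0.02239 h⁻¹
t½ = ln2 / k = 0.693147 / 0.02239 = 30.96 h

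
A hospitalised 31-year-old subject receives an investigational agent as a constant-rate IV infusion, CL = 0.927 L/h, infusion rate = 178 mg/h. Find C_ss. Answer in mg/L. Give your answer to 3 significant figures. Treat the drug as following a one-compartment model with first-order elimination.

At steady state Css = R₀ / CL = 178 / 0.9270 = 192.0 mg/L

192 mg/L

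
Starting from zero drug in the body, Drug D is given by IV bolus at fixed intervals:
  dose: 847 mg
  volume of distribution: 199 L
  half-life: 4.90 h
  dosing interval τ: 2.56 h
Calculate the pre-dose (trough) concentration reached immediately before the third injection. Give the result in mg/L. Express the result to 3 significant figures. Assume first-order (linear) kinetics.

5.03 mg/L

C₀ per dose = Dose / Vd = 847 / 199 = 4.256 mg/L
k = ln2 / t½ = 0.693147 / 4.90 = 0.1415 h⁻¹
Fraction remaining after one interval: r = e^(−kτ) = e^(−0.1415 × 2.56) = 0.6961
Before dose 3, 2 doses have been given (aged 1τ, 2τ).
C_trough = C₀ × (r + r²) = 4.256 × (0.6961 + 0.4846) = 5.025 mg/L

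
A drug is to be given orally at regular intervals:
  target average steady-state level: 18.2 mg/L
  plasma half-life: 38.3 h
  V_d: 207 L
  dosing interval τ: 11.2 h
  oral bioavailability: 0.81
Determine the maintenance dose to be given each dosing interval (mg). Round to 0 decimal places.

k = ln2 / t½ = 0.693147 / 38.3 = 0.01810 h⁻¹
CL = k × Vd = 0.01810 × 207 = 3.747 L/h
At steady state, F × (Dose/τ) = Css × CL.
Dose = Css × CL × τ / F = 18.2 × 3.747 × 11.2 / 0.81 = 942.9 mg

943 mg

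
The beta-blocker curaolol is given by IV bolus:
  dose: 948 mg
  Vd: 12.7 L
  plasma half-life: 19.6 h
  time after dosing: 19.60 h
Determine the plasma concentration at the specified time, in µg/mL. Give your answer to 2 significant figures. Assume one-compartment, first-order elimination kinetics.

37 µg/mL

C₀ = Dose / Vd = 948.0 / 12.7 = 74.65 mg/L
k = ln2 / t½ = 0.693147 / 19.6 = 0.03536 h⁻¹
t / t½ = 19.60 / 19.6 = 1 half-lives
C = C₀ × (1/2)^1 = 74.65 × 0.5000 = 37.33 mg/L
(37.33 mg/L = 37.33 µg/mL)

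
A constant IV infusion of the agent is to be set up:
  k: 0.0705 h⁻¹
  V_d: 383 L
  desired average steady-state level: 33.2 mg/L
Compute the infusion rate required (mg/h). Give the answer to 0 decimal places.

896 mg/h

CL = k × Vd = 0.07050 × 383 = 27.00 L/h
At steady state, infusion rate R₀ = Css × CL = 33.2 × 27.00 = 896.4 mg/h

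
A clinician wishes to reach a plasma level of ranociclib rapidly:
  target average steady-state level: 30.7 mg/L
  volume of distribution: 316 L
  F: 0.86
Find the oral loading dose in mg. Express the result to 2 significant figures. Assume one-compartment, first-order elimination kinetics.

LD = Css × Vd / F = 30.7 × 316 / 0.86 = 11280 mg

11000 mg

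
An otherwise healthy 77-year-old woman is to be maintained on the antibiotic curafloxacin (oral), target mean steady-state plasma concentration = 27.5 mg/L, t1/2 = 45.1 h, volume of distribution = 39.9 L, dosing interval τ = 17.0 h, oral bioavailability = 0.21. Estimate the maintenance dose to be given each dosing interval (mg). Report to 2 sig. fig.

1400 mg

k = ln2 / t½ = 0.693147 / 45.1 = 0.01537 h⁻¹
CL = k × Vd = 0.01537 × 39.9 = 0.6133 L/h
At steady state, F × (Dose/τ) = Css × CL.
Dose = Css × CL × τ / F = 27.5 × 0.6133 × 17.0 / 0.21 = 1365 mg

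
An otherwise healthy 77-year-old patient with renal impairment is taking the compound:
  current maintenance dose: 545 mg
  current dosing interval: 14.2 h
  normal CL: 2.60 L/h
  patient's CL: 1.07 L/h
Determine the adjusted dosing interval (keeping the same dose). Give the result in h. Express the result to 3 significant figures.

To keep the same average steady-state level, dosing rate must scale with clearance.
CL ratio = 1.07 / 2.60 = 0.4115
New interval (same dose) = 14.2 / 0.4115 = 34.51 h

34.5 h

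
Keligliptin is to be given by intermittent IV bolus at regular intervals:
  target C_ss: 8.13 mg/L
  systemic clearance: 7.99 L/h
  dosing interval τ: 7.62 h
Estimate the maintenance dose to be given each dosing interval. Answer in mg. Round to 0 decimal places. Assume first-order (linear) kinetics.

At steady state, Dose/τ = Css × CL.
Dose = Css × CL × τ = 8.13 × 7.990 × 7.62 = 495.0 mg

495 mg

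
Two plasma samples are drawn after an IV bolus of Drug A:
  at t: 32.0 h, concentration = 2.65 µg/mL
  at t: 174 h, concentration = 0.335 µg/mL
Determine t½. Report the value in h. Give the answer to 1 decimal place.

k = ln(C₁/C₂) / (t₂ − t₁) = ln(2.65/0.335) / (174 − 32.0)
  = 2.068 / 142.0 = 0.01456 h⁻¹
t½ = ln2 / k = 0.693147 / 0.01456 = 47.61 h

47.6 h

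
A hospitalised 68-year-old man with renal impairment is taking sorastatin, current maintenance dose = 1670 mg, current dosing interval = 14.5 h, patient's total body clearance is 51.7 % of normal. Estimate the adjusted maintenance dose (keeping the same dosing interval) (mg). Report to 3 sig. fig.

863 mg

To keep the same average steady-state level, dosing rate must scale with clearance.
CL ratio = 51.7 / 100 = 0.5170
New dose (same interval) = 1670 × 0.5170 = 863.4 mg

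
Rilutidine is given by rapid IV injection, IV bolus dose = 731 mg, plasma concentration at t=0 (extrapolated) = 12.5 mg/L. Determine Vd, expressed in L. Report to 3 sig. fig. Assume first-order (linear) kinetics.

Vd = Dose / C₀ = 731.0 / 12.5 = 58.48 L

58.5 L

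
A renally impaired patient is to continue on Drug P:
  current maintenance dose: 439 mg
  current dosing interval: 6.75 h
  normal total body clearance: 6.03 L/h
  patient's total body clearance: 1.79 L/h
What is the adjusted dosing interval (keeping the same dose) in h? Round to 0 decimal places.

To keep the same average steady-state level, dosing rate must scale with clearance.
CL ratio = 1.79 / 6.03 = 0.2968
New interval (same dose) = 6.75 / 0.2968 = 22.74 h

23 h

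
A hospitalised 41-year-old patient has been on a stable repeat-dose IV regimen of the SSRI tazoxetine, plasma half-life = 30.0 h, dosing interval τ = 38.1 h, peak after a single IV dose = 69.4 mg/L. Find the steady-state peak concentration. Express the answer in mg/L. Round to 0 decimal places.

k = ln2 / t½ = 0.693147 / 30.0 = 0.02310 h⁻¹
e^(−kτ) = e^(−0.02310 × 38.1) = 0.4147
Accumulation ratio R = 1 / (1 − e^(−kτ)) = 1 / (1 − 0.4147) = 1.709
Steady-state peak = C₀ × R = 69.4 × 1.709 = 118.6 mg/L

119 mg/L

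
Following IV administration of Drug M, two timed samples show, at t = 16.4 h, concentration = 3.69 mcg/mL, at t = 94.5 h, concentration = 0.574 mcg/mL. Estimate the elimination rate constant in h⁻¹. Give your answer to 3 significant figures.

k = ln(C₁/C₂) / (t₂ − t₁) = ln(3.69/0.574) / (94.5 − 16.4)
  = 1.861 / 78.10 = 0.02383 h⁻¹

0.0238 h⁻¹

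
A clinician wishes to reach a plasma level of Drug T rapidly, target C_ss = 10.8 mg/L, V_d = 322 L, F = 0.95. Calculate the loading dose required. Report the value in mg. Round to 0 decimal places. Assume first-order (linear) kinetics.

3661 mg

LD = Css × Vd / F = 10.8 × 322 / 0.95 = 3661 mg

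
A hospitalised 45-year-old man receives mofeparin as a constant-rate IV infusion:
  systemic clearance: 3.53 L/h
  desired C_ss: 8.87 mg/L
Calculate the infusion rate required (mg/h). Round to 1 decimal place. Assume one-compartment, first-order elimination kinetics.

31.3 mg/h

At steady state, infusion rate R₀ = Css × CL = 8.87 × 3.530 = 31.31 mg/h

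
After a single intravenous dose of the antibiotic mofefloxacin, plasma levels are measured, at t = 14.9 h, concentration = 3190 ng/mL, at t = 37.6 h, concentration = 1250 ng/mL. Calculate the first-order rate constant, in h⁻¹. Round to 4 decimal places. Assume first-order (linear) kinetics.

0.0413 h⁻¹

k = ln(C₁/C₂) / (t₂ − t₁) = ln(3190/1250) / (37.6 − 14.9)
  = 0.9369 / 22.70 = 0.04127 h⁻¹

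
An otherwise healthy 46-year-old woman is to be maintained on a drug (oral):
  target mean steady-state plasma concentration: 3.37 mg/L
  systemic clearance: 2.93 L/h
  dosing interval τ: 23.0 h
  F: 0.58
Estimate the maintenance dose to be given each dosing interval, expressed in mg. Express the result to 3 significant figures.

At steady state, F × (Dose/τ) = Css × CL.
Dose = Css × CL × τ / F = 3.37 × 2.930 × 23.0 / 0.58 = 391.6 mg

392 mg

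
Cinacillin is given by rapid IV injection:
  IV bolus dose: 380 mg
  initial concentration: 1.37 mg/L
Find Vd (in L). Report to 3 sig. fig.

Vd = Dose / C₀ = 380.0 / 1.37 = 277.4 L

277 L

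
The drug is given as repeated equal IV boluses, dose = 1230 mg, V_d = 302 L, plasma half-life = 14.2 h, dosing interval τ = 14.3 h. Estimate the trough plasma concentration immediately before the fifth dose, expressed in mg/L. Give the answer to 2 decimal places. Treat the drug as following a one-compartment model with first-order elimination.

3.79 mg/L

C₀ per dose = Dose / Vd = 1230 / 302 = 4.073 mg/L
k = ln2 / t½ = 0.693147 / 14.2 = 0.04881 h⁻¹
Fraction remaining after one interval: r = e^(−kτ) = e^(−0.04881 × 14.3) = 0.4976
Before dose 5, 4 doses have been given (aged 1τ, 2τ, 3τ, 4τ).
C_trough = C₀ × (r + r² + … + r^4) = C₀ × r(1−r^4)/(1−r)
        = 4.073 × 0.4976 × (1 − 0.06131) / (1 − 0.4976) = 3.787 mg/L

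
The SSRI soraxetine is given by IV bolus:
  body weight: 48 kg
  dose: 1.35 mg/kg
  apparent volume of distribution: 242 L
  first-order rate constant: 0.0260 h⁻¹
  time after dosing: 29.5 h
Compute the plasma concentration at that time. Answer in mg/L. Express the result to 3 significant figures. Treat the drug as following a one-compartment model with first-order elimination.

Total dose = 1.35 × 48 = 64.80 mg
C₀ = Dose / Vd = 64.80 / 242 = 0.2678 mg/L
C = C₀ · e^(−k·t) = 0.2678 × e^(−0.02600 × 29.5)
  = 0.2678 × 0.4644 = 0.1244 mg/L

0.124 mg/L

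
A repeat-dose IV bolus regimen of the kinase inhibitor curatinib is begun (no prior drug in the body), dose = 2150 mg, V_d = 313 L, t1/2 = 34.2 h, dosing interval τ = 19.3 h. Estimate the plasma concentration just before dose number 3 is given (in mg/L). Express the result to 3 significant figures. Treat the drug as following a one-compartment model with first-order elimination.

7.79 mg/L

C₀ per dose = Dose / Vd = 2150 / 313 = 6.869 mg/L
k = ln2 / t½ = 0.693147 / 34.2 = 0.02027 h⁻¹
Fraction remaining after one interval: r = e^(−kτ) = e^(−0.02027 × 19.3) = 0.6762
Before dose 3, 2 doses have been given (aged 1τ, 2τ).
C_trough = C₀ × (r + r²) = 6.869 × (0.6762 + 0.4572) = 7.785 mg/L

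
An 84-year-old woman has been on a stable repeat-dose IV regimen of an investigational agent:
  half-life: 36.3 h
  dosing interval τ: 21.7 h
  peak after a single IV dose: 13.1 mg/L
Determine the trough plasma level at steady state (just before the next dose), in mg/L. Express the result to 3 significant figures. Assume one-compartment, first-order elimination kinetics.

k = ln2 / t½ = 0.693147 / 36.3 = 0.01909 h⁻¹
e^(−kτ) = e^(−0.01909 × 21.7) = 0.6608
Accumulation ratio R = 1 / (1 − e^(−kτ)) = 1 / (1 − 0.6608) = 2.948
Steady-state trough = C₀ × R × e^(−kτ) = 13.1 × 2.948 × 0.6608 = 25.52 mg/L

25.5 mg/L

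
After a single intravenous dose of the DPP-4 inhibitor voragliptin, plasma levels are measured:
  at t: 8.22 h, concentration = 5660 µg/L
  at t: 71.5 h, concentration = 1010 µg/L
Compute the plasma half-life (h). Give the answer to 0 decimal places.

25 h

k = ln(C₁/C₂) / (t₂ − t₁) = ln(5660/1010) / (71.5 − 8.22)
  = 1.723 / 63.28 = 0.02723 h⁻¹
t½ = ln2 / k = 0.693147 / 0.02723 = 25.46 h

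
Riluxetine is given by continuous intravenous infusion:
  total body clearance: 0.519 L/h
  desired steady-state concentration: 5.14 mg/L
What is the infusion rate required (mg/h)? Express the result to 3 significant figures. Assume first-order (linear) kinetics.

2.67 mg/h

At steady state, infusion rate R₀ = Css × CL = 5.14 × 0.5190 = 2.668 mg/h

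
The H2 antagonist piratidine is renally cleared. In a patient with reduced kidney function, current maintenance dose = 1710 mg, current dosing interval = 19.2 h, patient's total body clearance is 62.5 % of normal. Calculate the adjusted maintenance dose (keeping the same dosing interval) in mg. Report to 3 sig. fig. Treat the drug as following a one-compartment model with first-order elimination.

1070 mg

To keep the same average steady-state level, dosing rate must scale with clearance.
CL ratio = 62.5 / 100 = 0.6250
New dose (same interval) = 1710 × 0.6250 = 1069 mg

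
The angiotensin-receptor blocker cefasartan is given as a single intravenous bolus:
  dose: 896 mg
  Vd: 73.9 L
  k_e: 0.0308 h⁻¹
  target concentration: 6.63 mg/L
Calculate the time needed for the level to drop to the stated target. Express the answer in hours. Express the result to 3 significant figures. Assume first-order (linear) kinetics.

C₀ = Dose / Vd = 896.0 / 73.9 = 12.12 mg/L
t = ln(C₀ / C) / k = ln(12.12 / 6.63) / 0.03080
  = ln(1.828) / 0.03080 = 0.6032 / 0.03080 = 19.58 h

19.6 h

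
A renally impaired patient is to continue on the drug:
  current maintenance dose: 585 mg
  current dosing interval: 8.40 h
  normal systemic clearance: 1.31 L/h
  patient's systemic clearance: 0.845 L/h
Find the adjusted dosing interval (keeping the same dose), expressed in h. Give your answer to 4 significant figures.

13.02 h

To keep the same average steady-state level, dosing rate must scale with clearance.
CL ratio = 0.845 / 1.31 = 0.6450
New interval (same dose) = 8.40 / 0.6450 = 13.02 h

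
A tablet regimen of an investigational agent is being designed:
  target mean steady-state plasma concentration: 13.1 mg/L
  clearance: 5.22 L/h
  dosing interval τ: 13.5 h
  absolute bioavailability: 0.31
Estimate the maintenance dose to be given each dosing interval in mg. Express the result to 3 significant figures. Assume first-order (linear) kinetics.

2980 mg

At steady state, F × (Dose/τ) = Css × CL.
Dose = Css × CL × τ / F = 13.1 × 5.220 × 13.5 / 0.31 = 2978 mg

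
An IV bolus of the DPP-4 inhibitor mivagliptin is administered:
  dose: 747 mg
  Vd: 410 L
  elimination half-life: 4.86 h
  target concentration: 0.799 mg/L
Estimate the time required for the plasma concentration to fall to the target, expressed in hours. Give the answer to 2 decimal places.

C₀ = Dose / Vd = 747.0 / 410 = 1.822 mg/L
k = ln2 / t½ = 0.693147 / 4.86 = 0.1426 h⁻¹
t = ln(C₀ / C) / k = ln(1.822 / 0.799) / 0.1426
  = ln(2.280) / 0.1426 = 0.8242 / 0.1426 = 5.780 h

5.78 h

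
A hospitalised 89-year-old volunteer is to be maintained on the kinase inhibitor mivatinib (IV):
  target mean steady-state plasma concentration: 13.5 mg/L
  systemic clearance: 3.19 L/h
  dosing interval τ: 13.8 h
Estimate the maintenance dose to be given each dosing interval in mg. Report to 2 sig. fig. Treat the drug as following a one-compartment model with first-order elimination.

590 mg

At steady state, Dose/τ = Css × CL.
Dose = Css × CL × τ = 13.5 × 3.190 × 13.8 = 594.3 mg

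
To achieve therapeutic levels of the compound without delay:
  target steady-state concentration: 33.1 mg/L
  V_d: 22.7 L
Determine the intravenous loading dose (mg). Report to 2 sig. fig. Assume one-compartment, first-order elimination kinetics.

LD = Css × Vd = 33.1 × 22.7 = 751.4 mg

750 mg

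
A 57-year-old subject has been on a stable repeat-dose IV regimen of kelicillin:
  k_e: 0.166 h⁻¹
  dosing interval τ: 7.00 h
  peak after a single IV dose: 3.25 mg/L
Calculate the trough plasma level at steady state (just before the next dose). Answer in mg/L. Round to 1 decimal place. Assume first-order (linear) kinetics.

1.5 mg/L

e^(−kτ) = e^(−0.1660 × 7.00) = 0.3129
Accumulation ratio R = 1 / (1 − e^(−kτ)) = 1 / (1 − 0.3129) = 1.455
Steady-state trough = C₀ × R × e^(−kτ) = 3.25 × 1.455 × 0.3129 = 1.480 mg/L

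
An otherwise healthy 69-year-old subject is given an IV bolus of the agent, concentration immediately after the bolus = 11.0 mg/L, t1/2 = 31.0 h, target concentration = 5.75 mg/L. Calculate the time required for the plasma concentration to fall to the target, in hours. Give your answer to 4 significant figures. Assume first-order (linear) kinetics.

29.01 h

k = ln2 / t½ = 0.693147 / 31.0 = 0.02236 h⁻¹
t = ln(C₀ / C) / k = ln(11.00 / 5.75) / 0.02236
  = ln(1.913) / 0.02236 = 0.6487 / 0.02236 = 29.01 h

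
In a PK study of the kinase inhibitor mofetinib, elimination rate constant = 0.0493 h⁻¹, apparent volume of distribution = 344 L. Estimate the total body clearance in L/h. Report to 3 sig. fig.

17.0 L/h

CL = k × Vd = 0.0493 × 344 = 16.96 L/h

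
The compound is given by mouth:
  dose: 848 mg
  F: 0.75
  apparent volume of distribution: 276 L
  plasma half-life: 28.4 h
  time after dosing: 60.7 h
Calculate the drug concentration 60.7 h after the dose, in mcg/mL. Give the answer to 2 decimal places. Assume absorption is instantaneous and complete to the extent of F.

Amount reaching circulation = F × Dose = 0.75 × 848.0 = 636.0 mg
C₀ = F·Dose / Vd = 636.0 / 276 = 2.304 mg/L
k = ln2 / t½ = 0.693147 / 28.4 = 0.02441 h⁻¹
C = C₀ · e^(−k·t) = 2.304 × e^(−0.02441 × 60.7)
  = 2.304 × 0.2273 = 0.5237 mg/L
(0.5237 mg/L = 0.5237 mcg/mL)

0.52 mcg/mL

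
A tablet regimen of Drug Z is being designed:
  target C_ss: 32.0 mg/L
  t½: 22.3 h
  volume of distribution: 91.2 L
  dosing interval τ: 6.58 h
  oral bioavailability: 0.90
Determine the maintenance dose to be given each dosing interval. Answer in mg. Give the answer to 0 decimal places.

k = ln2 / t½ = 0.693147 / 22.3 = 0.03108 h⁻¹
CL = k × Vd = 0.03108 × 91.2 = 2.834 L/h
At steady state, F × (Dose/τ) = Css × CL.
Dose = Css × CL × τ / F = 32.0 × 2.834 × 6.58 / 0.90 = 663.0 mg

663 mg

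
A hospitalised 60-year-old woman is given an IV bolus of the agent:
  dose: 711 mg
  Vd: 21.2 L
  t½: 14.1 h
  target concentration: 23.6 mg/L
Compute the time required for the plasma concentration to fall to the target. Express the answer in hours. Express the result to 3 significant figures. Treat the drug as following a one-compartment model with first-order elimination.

C₀ = Dose / Vd = 711.0 / 21.2 = 33.54 mg/L
k = ln2 / t½ = 0.693147 / 14.1 = 0.04916 h⁻¹
t = ln(C₀ / C) / k = ln(33.54 / 23.6) / 0.04916
  = ln(1.421) / 0.04916 = 0.3514 / 0.04916 = 7.148 h

7.15 h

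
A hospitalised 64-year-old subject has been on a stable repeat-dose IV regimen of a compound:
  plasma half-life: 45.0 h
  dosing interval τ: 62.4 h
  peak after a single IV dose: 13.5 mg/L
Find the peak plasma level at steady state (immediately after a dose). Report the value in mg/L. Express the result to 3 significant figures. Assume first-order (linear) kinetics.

k = ln2 / t½ = 0.693147 / 45.0 = 0.01540 h⁻¹
e^(−kτ) = e^(−0.01540 × 62.4) = 0.3825
Accumulation ratio R = 1 / (1 − e^(−kτ)) = 1 / (1 − 0.3825) = 1.619
Steady-state peak = C₀ × R = 13.5 × 1.619 = 21.86 mg/L

21.9 mg/L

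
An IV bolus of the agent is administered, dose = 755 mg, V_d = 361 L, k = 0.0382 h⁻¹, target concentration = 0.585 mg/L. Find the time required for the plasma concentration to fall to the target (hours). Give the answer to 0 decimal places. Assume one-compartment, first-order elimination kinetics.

33 h

C₀ = Dose / Vd = 755.0 / 361 = 2.091 mg/L
t = ln(C₀ / C) / k = ln(2.091 / 0.585) / 0.03820
  = ln(3.574) / 0.03820 = 1.274 / 0.03820 = 33.35 h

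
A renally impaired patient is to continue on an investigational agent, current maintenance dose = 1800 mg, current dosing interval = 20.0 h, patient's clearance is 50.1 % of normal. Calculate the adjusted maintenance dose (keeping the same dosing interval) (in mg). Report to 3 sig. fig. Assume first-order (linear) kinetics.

902 mg

To keep the same average steady-state level, dosing rate must scale with clearance.
CL ratio = 50.1 / 100 = 0.5010
New dose (same interval) = 1800 × 0.5010 = 901.8 mg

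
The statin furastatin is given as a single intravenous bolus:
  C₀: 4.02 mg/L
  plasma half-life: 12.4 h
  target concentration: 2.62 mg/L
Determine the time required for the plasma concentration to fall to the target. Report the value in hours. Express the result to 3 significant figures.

7.66 h

k = ln2 / t½ = 0.693147 / 12.4 = 0.05590 h⁻¹
t = ln(C₀ / C) / k = ln(4.020 / 2.62) / 0.05590
  = ln(1.534) / 0.05590 = 0.4279 / 0.05590 = 7.655 h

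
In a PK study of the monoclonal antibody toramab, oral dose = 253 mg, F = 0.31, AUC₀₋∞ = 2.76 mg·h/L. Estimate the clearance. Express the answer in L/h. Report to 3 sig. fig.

28.4 L/h

CL = F·Dose / AUC = 0.31 × 253 / 2.76 = 28.42 L/h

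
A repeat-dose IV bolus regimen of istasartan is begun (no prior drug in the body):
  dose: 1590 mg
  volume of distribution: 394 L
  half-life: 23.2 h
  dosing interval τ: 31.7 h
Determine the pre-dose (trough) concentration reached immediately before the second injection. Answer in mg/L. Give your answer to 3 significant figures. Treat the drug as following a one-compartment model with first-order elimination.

C₀ per dose = Dose / Vd = 1590 / 394 = 4.036 mg/L
k = ln2 / t½ = 0.693147 / 23.2 = 0.02988 h⁻¹
Fraction remaining after one interval: r = e^(−kτ) = e^(−0.02988 × 31.7) = 0.3878
Before dose 2, 1 dose has been given (aged 1τ).
C_trough = C₀ × r = 4.036 × 0.3878 = 1.565 mg/L

1.57 mg/L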